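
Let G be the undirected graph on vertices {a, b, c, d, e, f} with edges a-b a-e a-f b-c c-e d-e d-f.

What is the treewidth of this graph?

2

A width-2 tree decomposition is:
Bags: B1 = {a, b, c}  B2 = {a, c, e}  B3 = {a, e, f}  B4 = {d, e, f}
Tree: B1–B2, B2–B3, B3–B4
Each bag holds 3 vertices, so the decomposition has width 2, which upper-bounds the treewidth. The edges b–c–e–a–b form a cycle, so G is not a tree and its treewidth is at least 2. Therefore the treewidth is 2.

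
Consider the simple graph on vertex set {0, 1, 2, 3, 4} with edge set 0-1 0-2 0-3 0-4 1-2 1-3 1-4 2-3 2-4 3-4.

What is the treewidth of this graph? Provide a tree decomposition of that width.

Treewidth 4.
One such decomposition:
Bags: B1 = {0, 1, 2, 3, 4}
Tree: (single bag)

A single bag containing all 5 vertices is trivially a valid decomposition of width 4. For the lower bound, the 5 vertices {0, 1, 2, 3, 4} are pairwise adjacent, and any tree decomposition puts a clique entirely inside one bag — forcing width ≥ 4. The upper and lower bounds meet at 4, so that is the treewidth.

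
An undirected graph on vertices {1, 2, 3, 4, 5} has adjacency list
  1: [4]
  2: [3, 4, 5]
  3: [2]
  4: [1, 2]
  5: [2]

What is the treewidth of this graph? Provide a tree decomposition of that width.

Treewidth 1.
One optimal decomposition is:
Bags: B1 = {1, 4}  B2 = {2, 4}  B3 = {2, 5}  B4 = {2, 3}
Tree: B1–B2, B2–B3, B3–B4

Each bag holds 2 vertices, so the decomposition has width 1, which upper-bounds the treewidth. G has an edge, so its treewidth is at least 1. The upper and lower bounds meet at 1, so that is the treewidth.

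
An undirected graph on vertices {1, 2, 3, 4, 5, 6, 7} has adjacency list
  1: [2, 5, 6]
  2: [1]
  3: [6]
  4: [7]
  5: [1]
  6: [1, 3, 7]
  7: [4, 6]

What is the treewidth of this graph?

A width-1 tree decomposition is:
Bags: B1 = {1, 5}  B2 = {1, 6}  B3 = {6, 7}  B4 = {3, 6}  B5 = {1, 2}  B6 = {4, 7}
Tree: B1–B2, B2–B3, B2–B4, B2–B5, B3–B6
The largest bag has 2 vertices, giving width 1; this decomposition certifies tw(G) ≤ 1. Any graph with an edge has treewidth ≥ 1, and G has the edge 1–5. Combining the bounds, tw(G) = 1.

1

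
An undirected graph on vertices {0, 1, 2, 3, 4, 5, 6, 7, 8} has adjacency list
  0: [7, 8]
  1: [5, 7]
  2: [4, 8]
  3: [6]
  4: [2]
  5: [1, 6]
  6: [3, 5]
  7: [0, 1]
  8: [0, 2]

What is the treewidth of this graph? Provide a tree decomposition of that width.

Treewidth 1.
One such decomposition:
Bags: B1 = {3, 6}  B2 = {5, 6}  B3 = {1, 5}  B4 = {1, 7}  B5 = {0, 7}  B6 = {0, 8}  B7 = {2, 8}  B8 = {2, 4}
Tree: B1–B2, B2–B3, B3–B4, B4–B5, B5–B6, B6–B7, B7–B8

Every bag has size at most 2, so the width is 2 − 1 = 1 and tw(G) ≤ 1. Any graph with an edge has treewidth ≥ 1, and G has the edge 3–6. Combining the bounds, tw(G) = 1.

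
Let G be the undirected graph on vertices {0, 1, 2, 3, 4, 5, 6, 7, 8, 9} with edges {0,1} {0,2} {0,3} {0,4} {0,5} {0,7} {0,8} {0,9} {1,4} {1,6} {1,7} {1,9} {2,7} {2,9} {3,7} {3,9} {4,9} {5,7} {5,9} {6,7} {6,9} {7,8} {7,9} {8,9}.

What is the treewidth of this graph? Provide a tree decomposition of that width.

Treewidth 3.
Bags: B1 = {0, 7, 8, 9}  B2 = {0, 2, 7, 9}  B3 = {0, 5, 7, 9}  B4 = {0, 1, 7, 9}  B5 = {0, 3, 7, 9}  B6 = {1, 6, 7, 9}  B7 = {0, 1, 4, 9}
Tree: B1–B2, B2–B3, B1–B4, B3–B5, B4–B6, B4–B7

Every bag has size at most 4, so the width is 4 − 1 = 3 and tw(G) ≤ 3. On the other hand G contains the 4-clique {0, 1, 4, 9}. A clique must lie in a single bag of any decomposition, so no decomposition can have width below 3. Combining the bounds, tw(G) = 3.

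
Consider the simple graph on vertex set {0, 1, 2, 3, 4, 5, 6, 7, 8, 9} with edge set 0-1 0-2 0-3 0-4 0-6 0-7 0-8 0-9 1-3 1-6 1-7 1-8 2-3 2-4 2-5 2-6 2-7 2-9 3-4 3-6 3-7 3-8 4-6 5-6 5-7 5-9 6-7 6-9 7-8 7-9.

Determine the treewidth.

A width-4 tree decomposition is:
Bags: B1 = {0, 2, 3, 4, 6}  B2 = {0, 2, 3, 6, 7}  B3 = {0, 1, 3, 6, 7}  B4 = {0, 1, 3, 7, 8}  B5 = {0, 2, 6, 7, 9}  B6 = {2, 5, 6, 7, 9}
Tree: B1–B2, B2–B3, B3–B4, B2–B5, B5–B6
Each bag holds 5 vertices, so the decomposition has width 4, which upper-bounds the treewidth. Conversely, {0, 2, 6, 7, 9} is a clique of size 5, and the vertices of any clique must share a bag in every tree decomposition; so some bag has ≥ 5 vertices and tw(G) ≥ 4. Therefore the treewidth is 4.

4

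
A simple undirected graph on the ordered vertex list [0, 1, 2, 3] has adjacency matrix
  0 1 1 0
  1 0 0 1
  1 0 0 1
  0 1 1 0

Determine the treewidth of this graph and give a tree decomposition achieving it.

Treewidth 2.
One such decomposition:
Bags: B1 = {0, 1, 3}  B2 = {0, 2, 3}
Tree: B1–B2

The largest bag has 3 vertices, giving width 2; this decomposition certifies tw(G) ≤ 2. The edges 3–1–0–2–3 form a cycle, so G is not a tree and its treewidth is at least 2. The upper and lower bounds meet at 2, so that is the treewidth.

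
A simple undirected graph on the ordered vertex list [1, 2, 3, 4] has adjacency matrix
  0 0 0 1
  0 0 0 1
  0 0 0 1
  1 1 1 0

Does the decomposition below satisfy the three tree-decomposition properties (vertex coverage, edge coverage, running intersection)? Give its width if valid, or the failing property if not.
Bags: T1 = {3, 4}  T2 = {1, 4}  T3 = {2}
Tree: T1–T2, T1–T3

A tree decomposition must satisfy three properties: every vertex lies in some bag; for every edge, both endpoints lie together in some bag; and for every vertex, the bags containing it form a connected subtree. Here edge (4,2) lies in no bag, so the decomposition is invalid.

No — edge (4,2) lies in no bag.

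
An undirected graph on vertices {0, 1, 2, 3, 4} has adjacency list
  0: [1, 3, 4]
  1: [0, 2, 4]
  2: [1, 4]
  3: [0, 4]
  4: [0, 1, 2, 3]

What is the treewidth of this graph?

2

A width-2 tree decomposition is:
Bags: B1 = {0, 1, 4}  B2 = {1, 2, 4}  B3 = {0, 3, 4}
Tree: B1–B2, B1–B3
The largest bag has 3 vertices, giving width 2; this decomposition certifies tw(G) ≤ 2. For the lower bound, the 3 vertices {0, 1, 4} are pairwise adjacent, and any tree decomposition puts a clique entirely inside one bag — forcing width ≥ 2. The upper and lower bounds meet at 2, so that is the treewidth.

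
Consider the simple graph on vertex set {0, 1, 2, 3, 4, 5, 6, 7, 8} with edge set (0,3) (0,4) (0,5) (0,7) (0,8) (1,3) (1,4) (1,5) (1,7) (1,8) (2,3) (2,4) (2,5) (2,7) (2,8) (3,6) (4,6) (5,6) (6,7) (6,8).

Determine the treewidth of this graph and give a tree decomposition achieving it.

Treewidth 4.
Bags: B1 = {0, 1, 2, 5, 6}  B2 = {0, 1, 2, 6, 8}  B3 = {0, 1, 2, 4, 6}  B4 = {0, 1, 2, 3, 6}  B5 = {0, 1, 2, 6, 7}
Tree: B1–B2, B2–B3, B3–B4, B4–B5

Every bag has size at most 5, so the width is 5 − 1 = 4 and tw(G) ≤ 4. For the lower bound: the 5 vertex sets {2,5}, {1,8}, {4,6}, {0}, {3} are disjoint, each induces a connected subgraph, and every pair is joined by at least one edge of G. Contracting each set to a single vertex therefore yields K_{5} as a minor, and since treewidth is minor-monotone, tw(G) ≥ tw(K_{5}) = 4. Hence tw(G) = 4 exactly.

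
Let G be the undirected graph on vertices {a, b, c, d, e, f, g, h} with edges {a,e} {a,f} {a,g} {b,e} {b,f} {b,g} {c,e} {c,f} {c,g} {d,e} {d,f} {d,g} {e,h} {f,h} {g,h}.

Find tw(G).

A width-3 tree decomposition is:
Bags: B1 = {d, e, f, g}  B2 = {e, f, g, h}  B3 = {c, e, f, g}  B4 = {b, e, f, g}  B5 = {a, e, f, g}
Tree: B1–B2, B2–B3, B3–B4, B4–B5
The largest bag has 4 vertices, giving width 3; this decomposition certifies tw(G) ≤ 3. For the lower bound: the 4 vertex sets {d,g}, {f,h}, {e}, {c} are disjoint, each induces a connected subgraph, and every pair is joined by at least one edge of G. Contracting each set to a single vertex therefore yields K_{4} as a minor, and since treewidth is minor-monotone, tw(G) ≥ tw(K_{4}) = 3. Therefore the treewidth is 3.

3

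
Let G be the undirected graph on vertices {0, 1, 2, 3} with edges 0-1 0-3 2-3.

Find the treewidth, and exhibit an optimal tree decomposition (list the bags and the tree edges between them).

Every bag has size at most 2, so the width is 2 − 1 = 1 and tw(G) ≤ 1. Since G has at least one edge (e.g. 1–0), it is not an edgeless graph, so tw(G) ≥ 1. The upper and lower bounds meet at 1, so that is the treewidth.

Treewidth 1.
One optimal decomposition is:
Bags: B1 = {0, 1}  B2 = {0, 3}  B3 = {2, 3}
Tree: B1–B2, B2–B3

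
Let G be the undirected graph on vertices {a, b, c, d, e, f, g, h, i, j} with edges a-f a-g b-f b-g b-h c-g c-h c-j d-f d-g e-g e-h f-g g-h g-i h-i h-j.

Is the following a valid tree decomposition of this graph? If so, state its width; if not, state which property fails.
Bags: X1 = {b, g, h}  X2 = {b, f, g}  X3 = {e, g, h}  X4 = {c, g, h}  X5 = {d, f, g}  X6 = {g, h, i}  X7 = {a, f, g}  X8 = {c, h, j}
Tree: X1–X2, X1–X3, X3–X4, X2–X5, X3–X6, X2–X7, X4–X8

Yes; width 2.

Checking the three conditions: (i) the bags cover all of {a, b, c, d, e, f, g, h, i, j}; (ii) for each edge, some bag contains both endpoints; (iii) the bags containing any fixed vertex form a subtree. All hold, so the decomposition is valid with width 3 − 1 = 2.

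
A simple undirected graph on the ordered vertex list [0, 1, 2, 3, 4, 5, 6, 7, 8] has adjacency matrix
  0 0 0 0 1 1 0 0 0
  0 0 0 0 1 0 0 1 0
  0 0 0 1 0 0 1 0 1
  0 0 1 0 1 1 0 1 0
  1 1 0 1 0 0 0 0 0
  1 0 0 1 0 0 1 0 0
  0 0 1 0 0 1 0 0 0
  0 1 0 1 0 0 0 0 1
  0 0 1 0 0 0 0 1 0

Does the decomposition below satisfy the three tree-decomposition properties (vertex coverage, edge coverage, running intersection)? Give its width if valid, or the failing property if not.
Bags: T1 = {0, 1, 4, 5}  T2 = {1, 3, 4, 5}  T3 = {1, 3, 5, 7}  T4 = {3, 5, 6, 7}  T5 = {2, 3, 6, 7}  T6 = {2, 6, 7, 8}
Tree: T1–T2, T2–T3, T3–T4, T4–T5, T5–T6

Yes; width 3.

Vertex coverage: the bags together contain {0, 1, 2, 3, 4, 5, 6, 7, 8}, the full vertex set. Edge coverage: each edge of G has both endpoints in at least one bag. Running intersection: for every vertex, the bags containing it form a connected subtree. All three properties hold, so this is a valid tree decomposition of width max|bag| − 1 = 3, and hence tw(G) ≤ 3.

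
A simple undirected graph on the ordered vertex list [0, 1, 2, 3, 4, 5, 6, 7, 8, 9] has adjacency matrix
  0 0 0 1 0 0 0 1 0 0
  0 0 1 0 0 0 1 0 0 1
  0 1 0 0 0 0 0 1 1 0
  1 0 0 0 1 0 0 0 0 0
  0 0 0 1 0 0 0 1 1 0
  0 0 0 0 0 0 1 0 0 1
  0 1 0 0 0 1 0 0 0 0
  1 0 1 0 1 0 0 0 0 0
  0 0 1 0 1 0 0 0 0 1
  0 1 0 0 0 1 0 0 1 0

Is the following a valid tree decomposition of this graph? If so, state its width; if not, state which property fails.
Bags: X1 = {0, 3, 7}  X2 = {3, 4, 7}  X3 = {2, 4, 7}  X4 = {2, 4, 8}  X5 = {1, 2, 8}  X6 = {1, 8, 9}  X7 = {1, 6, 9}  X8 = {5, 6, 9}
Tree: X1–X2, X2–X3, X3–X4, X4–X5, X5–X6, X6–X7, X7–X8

Every vertex of G appears in some bag (union = {0, 1, 2, 3, 4, 5, 6, 7, 8, 9}); every edge is covered by a bag; and for each vertex v the set of bags containing v is connected in the bag tree. The decomposition is therefore valid. The largest bag has 3 vertices, so the width is 2.

Yes; width 2.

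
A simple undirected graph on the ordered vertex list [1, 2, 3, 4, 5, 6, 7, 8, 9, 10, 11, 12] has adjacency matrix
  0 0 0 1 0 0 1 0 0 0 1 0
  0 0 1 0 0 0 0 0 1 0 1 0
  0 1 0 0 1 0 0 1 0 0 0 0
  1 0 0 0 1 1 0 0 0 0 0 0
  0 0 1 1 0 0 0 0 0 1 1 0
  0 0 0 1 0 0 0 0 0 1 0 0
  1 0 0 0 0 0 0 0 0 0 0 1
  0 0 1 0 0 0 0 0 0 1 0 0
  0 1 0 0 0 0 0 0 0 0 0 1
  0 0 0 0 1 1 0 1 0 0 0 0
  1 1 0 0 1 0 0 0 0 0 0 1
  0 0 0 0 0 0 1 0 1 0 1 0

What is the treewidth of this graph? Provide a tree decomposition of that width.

Each bag holds 4 vertices, so the decomposition has width 3, which upper-bounds the treewidth. For the lower bound: the 4 vertex sets {7,9,12}, {2}, {11}, {1,3,4,5} are disjoint, each induces a connected subgraph, and every pair is joined by at least one edge of G. Contracting each set to a single vertex therefore yields K_{4} as a minor, and since treewidth is minor-monotone, tw(G) ≥ tw(K_{4}) = 3. Hence tw(G) = 3 exactly.

Treewidth 3.
Bags: B1 = {2, 7, 9, 12}  B2 = {2, 7, 11, 12}  B3 = {1, 2, 7, 11}  B4 = {1, 2, 3, 11}  B5 = {1, 3, 5, 11}  B6 = {1, 3, 4, 5}  B7 = {3, 4, 5, 8}  B8 = {4, 5, 8, 10}  B9 = {4, 6, 8, 10}
Tree: B1–B2, B2–B3, B3–B4, B4–B5, B5–B6, B6–B7, B7–B8, B8–B9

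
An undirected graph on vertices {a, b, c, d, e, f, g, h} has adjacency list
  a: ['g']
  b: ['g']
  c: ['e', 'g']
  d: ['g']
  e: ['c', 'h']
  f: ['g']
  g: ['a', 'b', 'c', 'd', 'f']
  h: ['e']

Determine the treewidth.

A width-1 tree decomposition is:
Bags: B1 = {c, g}  B2 = {d, g}  B3 = {b, g}  B4 = {c, e}  B5 = {a, g}  B6 = {f, g}  B7 = {e, h}
Tree: B1–B2, B1–B3, B1–B4, B3–B5, B1–B6, B4–B7
Each bag holds 2 vertices, so the decomposition has width 1, which upper-bounds the treewidth. Since G has at least one edge (e.g. g–c), it is not an edgeless graph, so tw(G) ≥ 1. Hence tw(G) = 1 exactly.

1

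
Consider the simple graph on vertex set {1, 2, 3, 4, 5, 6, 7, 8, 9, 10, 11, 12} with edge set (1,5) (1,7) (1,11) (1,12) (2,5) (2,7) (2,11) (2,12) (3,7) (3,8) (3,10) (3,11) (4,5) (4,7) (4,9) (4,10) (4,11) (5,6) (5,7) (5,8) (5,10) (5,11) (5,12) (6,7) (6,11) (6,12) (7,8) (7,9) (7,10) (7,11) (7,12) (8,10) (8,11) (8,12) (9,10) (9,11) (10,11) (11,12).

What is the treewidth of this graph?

4

A width-4 tree decomposition is:
Bags: B1 = {5, 7, 8, 11, 12}  B2 = {1, 5, 7, 11, 12}  B3 = {5, 7, 8, 10, 11}  B4 = {3, 7, 8, 10, 11}  B5 = {4, 5, 7, 10, 11}  B6 = {2, 5, 7, 11, 12}  B7 = {5, 6, 7, 11, 12}  B8 = {4, 7, 9, 10, 11}
Tree: B1–B2, B1–B3, B3–B4, B3–B5, B1–B6, B6–B7, B5–B8
The largest bag has 5 vertices, giving width 4; this decomposition certifies tw(G) ≤ 4. Conversely, {4, 7, 9, 10, 11} is a clique of size 5, and the vertices of any clique must share a bag in every tree decomposition; so some bag has ≥ 5 vertices and tw(G) ≥ 4. Therefore the treewidth is 4.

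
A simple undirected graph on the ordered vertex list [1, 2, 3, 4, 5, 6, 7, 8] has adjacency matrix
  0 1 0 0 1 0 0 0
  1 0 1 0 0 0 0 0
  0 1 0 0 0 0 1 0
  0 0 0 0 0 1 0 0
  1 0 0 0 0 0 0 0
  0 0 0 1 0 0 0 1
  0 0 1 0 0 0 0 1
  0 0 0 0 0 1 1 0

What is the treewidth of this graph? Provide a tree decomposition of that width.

Treewidth 1.
One optimal decomposition is:
Bags: B1 = {1, 5}  B2 = {1, 2}  B3 = {2, 3}  B4 = {3, 7}  B5 = {7, 8}  B6 = {6, 8}  B7 = {4, 6}
Tree: B1–B2, B2–B3, B3–B4, B4–B5, B5–B6, B6–B7

The largest bag has 2 vertices, giving width 1; this decomposition certifies tw(G) ≤ 1. G has an edge, so its treewidth is at least 1. Hence tw(G) = 1 exactly.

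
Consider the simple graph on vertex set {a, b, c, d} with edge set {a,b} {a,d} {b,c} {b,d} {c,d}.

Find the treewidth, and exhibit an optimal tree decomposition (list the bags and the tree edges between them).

The largest bag has 3 vertices, giving width 2; this decomposition certifies tw(G) ≤ 2. For the lower bound, the 3 vertices {b, c, d} are pairwise adjacent, and any tree decomposition puts a clique entirely inside one bag — forcing width ≥ 2. Combining the bounds, tw(G) = 2.

Treewidth 2.
One such decomposition:
Bags: B1 = {b, c, d}  B2 = {a, b, d}
Tree: B1–B2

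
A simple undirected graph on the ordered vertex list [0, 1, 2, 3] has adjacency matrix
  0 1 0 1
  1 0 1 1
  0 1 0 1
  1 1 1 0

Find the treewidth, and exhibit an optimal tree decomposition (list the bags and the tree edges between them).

Treewidth 2.
One such decomposition:
Bags: B1 = {1, 2, 3}  B2 = {0, 1, 3}
Tree: B1–B2

Every bag has size at most 3, so the width is 3 − 1 = 2 and tw(G) ≤ 2. For the lower bound, the 3 vertices {0, 1, 3} are pairwise adjacent, and any tree decomposition puts a clique entirely inside one bag — forcing width ≥ 2. Hence tw(G) = 2 exactly.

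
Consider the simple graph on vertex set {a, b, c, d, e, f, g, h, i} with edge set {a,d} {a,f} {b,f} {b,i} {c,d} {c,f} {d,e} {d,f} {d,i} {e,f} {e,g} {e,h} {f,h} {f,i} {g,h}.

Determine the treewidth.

A width-2 tree decomposition is:
Bags: B1 = {b, f, i}  B2 = {d, f, i}  B3 = {c, d, f}  B4 = {d, e, f}  B5 = {e, f, h}  B6 = {e, g, h}  B7 = {a, d, f}
Tree: B1–B2, B2–B3, B2–B4, B4–B5, B5–B6, B2–B7
The largest bag has 3 vertices, giving width 2; this decomposition certifies tw(G) ≤ 2. On the other hand G contains the 3-clique {e, g, h}. A clique must lie in a single bag of any decomposition, so no decomposition can have width below 2. Therefore the treewidth is 2.

2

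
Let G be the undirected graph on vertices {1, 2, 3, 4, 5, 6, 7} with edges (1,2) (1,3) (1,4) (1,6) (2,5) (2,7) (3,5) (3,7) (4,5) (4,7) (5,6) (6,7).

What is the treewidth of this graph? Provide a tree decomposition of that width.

Treewidth 3.
One optimal decomposition is:
Bags: B1 = {1, 2, 5, 7}  B2 = {1, 4, 5, 7}  B3 = {1, 5, 6, 7}  B4 = {1, 3, 5, 7}
Tree: B1–B2, B2–B3, B3–B4

Each bag holds 4 vertices, so the decomposition has width 3, which upper-bounds the treewidth. For the lower bound: the 4 vertex sets {2,5}, {4,7}, {1}, {6} are disjoint, each induces a connected subgraph, and every pair is joined by at least one edge of G. Contracting each set to a single vertex therefore yields K_{4} as a minor, and since treewidth is minor-monotone, tw(G) ≥ tw(K_{4}) = 3. Hence tw(G) = 3 exactly.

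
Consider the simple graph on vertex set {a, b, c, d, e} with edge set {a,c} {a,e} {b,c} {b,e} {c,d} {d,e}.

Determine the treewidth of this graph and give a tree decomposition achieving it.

The largest bag has 3 vertices, giving width 2; this decomposition certifies tw(G) ≤ 2. Since c–b–e–d–c is a cycle in G, G is not acyclic. Forests are exactly the graphs of treewidth ≤ 1, so tw(G) ≥ 2. Therefore the treewidth is 2.

Treewidth 2.
One optimal decomposition is:
Bags: B1 = {b, c, e}  B2 = {c, d, e}  B3 = {a, c, e}
Tree: B1–B2, B2–B3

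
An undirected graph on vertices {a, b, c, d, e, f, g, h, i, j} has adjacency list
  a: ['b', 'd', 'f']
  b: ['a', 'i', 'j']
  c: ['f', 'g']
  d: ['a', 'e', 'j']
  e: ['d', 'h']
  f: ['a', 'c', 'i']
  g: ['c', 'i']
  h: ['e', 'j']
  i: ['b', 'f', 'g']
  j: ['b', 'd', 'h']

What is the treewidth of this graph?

2

A width-2 tree decomposition is:
Bags: B1 = {d, e, h}  B2 = {d, h, j}  B3 = {a, d, j}  B4 = {a, b, j}  B5 = {a, b, f}  B6 = {b, f, i}  B7 = {c, f, i}  B8 = {c, g, i}
Tree: B1–B2, B2–B3, B3–B4, B4–B5, B5–B6, B6–B7, B7–B8
Every bag has size at most 3, so the width is 3 − 1 = 2 and tw(G) ≤ 2. For the lower bound, G contains the cycle e–h–j–d–e, so G is not a forest; only forests have treewidth ≤ 1, hence tw(G) ≥ 2. Combining the bounds, tw(G) = 2.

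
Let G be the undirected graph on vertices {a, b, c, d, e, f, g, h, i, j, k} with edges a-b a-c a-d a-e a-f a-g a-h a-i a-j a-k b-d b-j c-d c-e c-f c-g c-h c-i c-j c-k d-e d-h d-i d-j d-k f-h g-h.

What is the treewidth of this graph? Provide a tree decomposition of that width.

Treewidth 3.
One optimal decomposition is:
Bags: B1 = {a, c, g, h}  B2 = {a, c, d, h}  B3 = {a, c, f, h}  B4 = {a, c, d, j}  B5 = {a, c, d, i}  B6 = {a, b, d, j}  B7 = {a, c, d, e}  B8 = {a, c, d, k}
Tree: B1–B2, B2–B3, B2–B4, B2–B5, B4–B6, B2–B7, B2–B8

Every bag has size at most 4, so the width is 4 − 1 = 3 and tw(G) ≤ 3. On the other hand G contains the 4-clique {a, c, d, h}. A clique must lie in a single bag of any decomposition, so no decomposition can have width below 3. Combining the bounds, tw(G) = 3.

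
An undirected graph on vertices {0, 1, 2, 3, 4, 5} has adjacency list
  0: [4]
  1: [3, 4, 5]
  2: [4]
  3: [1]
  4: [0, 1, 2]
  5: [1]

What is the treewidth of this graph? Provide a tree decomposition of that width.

Treewidth 1.
One optimal decomposition is:
Bags: B1 = {1, 4}  B2 = {0, 4}  B3 = {1, 3}  B4 = {1, 5}  B5 = {2, 4}
Tree: B1–B2, B1–B3, B3–B4, B1–B5

Every bag has size at most 2, so the width is 2 − 1 = 1 and tw(G) ≤ 1. Since G has at least one edge (e.g. 1–4), it is not an edgeless graph, so tw(G) ≥ 1. Hence tw(G) = 1 exactly.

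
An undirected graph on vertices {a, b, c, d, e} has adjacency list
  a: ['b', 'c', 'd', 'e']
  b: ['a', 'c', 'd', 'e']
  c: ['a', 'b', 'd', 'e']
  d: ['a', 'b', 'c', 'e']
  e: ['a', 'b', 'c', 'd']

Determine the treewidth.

4

A width-4 tree decomposition is:
Bags: B1 = {a, b, c, d, e}
Tree: (single bag)
With just one bag of size 5, the width is 5 − 1 = 4, so tw(G) ≤ 4. For the lower bound, the 5 vertices {a, b, c, d, e} are pairwise adjacent, and any tree decomposition puts a clique entirely inside one bag — forcing width ≥ 4. Hence tw(G) = 4 exactly.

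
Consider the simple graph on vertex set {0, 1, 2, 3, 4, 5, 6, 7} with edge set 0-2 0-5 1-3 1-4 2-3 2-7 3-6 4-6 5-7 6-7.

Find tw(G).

2

A width-2 tree decomposition is:
Bags: B1 = {0, 2, 5}  B2 = {2, 5, 7}  B3 = {2, 3, 7}  B4 = {3, 6, 7}  B5 = {1, 3, 6}  B6 = {1, 4, 6}
Tree: B1–B2, B2–B3, B3–B4, B4–B5, B5–B6
Every bag has size at most 3, so the width is 3 − 1 = 2 and tw(G) ≤ 2. For the lower bound, G contains the cycle 0–5–7–2–0, so G is not a forest; only forests have treewidth ≤ 1, hence tw(G) ≥ 2. Therefore the treewidth is 2.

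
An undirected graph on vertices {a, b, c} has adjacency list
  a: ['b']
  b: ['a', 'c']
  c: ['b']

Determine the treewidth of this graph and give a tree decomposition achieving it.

Treewidth 1.
One optimal decomposition is:
Bags: B1 = {a, b}  B2 = {b, c}
Tree: B1–B2

The largest bag has 2 vertices, giving width 1; this decomposition certifies tw(G) ≤ 1. Any graph with an edge has treewidth ≥ 1, and G has the edge b–a. The upper and lower bounds meet at 1, so that is the treewidth.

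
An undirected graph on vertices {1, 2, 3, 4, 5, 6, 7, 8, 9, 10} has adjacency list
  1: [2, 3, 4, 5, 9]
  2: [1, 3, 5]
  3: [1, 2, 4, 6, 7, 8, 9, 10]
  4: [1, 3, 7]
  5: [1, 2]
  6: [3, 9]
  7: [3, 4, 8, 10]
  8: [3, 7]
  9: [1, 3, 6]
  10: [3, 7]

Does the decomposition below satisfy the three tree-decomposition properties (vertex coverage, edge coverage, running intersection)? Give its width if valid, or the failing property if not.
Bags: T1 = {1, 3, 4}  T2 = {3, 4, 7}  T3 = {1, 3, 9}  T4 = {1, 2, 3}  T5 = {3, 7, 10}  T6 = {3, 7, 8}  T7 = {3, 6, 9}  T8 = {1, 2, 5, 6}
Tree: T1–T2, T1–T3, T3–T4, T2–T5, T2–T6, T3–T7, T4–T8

A tree decomposition must satisfy three properties: every vertex lies in some bag; for every edge, both endpoints lie together in some bag; and for every vertex, the bags containing it form a connected subtree. Here bags containing vertex 6 are not connected in the tree, so the decomposition is invalid.

No — bags containing vertex 6 are not connected in the tree.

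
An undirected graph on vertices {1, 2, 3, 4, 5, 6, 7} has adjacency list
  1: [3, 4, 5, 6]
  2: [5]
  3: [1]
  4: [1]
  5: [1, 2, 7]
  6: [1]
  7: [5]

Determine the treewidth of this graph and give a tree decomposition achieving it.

Treewidth 1.
Bags: B1 = {1, 3}  B2 = {1, 5}  B3 = {1, 6}  B4 = {1, 4}  B5 = {5, 7}  B6 = {2, 5}
Tree: B1–B2, B2–B3, B2–B4, B2–B5, B2–B6

Every bag has size at most 2, so the width is 2 − 1 = 1 and tw(G) ≤ 1. Any graph with an edge has treewidth ≥ 1, and G has the edge 3–1. Therefore the treewidth is 1.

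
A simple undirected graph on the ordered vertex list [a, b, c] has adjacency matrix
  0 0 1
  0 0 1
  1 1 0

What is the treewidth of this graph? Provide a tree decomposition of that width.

Treewidth 1.
One such decomposition:
Bags: B1 = {b, c}  B2 = {a, c}
Tree: B1–B2

Every bag has size at most 2, so the width is 2 − 1 = 1 and tw(G) ≤ 1. Since G has at least one edge (e.g. c–b), it is not an edgeless graph, so tw(G) ≥ 1. Therefore the treewidth is 1.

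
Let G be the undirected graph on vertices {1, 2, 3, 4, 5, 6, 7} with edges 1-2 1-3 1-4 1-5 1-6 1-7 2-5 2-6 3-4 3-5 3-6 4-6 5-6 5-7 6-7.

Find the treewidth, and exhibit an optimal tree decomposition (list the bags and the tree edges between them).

Treewidth 3.
One optimal decomposition is:
Bags: B1 = {1, 3, 4, 6}  B2 = {1, 3, 5, 6}  B3 = {1, 2, 5, 6}  B4 = {1, 5, 6, 7}
Tree: B1–B2, B2–B3, B2–B4

Every bag has size at most 4, so the width is 4 − 1 = 3 and tw(G) ≤ 3. For the lower bound, the 4 vertices {1, 3, 4, 6} are pairwise adjacent, and any tree decomposition puts a clique entirely inside one bag — forcing width ≥ 3. Therefore the treewidth is 3.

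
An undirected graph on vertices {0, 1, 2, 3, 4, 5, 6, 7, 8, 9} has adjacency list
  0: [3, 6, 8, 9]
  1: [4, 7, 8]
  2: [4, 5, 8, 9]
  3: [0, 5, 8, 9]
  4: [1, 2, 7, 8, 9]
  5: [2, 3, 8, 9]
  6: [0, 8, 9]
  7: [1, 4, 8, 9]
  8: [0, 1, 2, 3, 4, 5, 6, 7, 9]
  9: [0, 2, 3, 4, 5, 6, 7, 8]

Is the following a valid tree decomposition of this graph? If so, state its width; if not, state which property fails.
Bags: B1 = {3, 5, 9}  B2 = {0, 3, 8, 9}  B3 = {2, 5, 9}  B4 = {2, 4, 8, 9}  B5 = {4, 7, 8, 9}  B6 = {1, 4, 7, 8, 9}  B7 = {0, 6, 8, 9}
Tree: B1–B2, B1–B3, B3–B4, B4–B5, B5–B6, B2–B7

A tree decomposition must satisfy three properties: every vertex lies in some bag; for every edge, both endpoints lie together in some bag; and for every vertex, the bags containing it form a connected subtree. Here edge (8,5) lies in no bag, so the decomposition is invalid.

No — edge (8,5) lies in no bag.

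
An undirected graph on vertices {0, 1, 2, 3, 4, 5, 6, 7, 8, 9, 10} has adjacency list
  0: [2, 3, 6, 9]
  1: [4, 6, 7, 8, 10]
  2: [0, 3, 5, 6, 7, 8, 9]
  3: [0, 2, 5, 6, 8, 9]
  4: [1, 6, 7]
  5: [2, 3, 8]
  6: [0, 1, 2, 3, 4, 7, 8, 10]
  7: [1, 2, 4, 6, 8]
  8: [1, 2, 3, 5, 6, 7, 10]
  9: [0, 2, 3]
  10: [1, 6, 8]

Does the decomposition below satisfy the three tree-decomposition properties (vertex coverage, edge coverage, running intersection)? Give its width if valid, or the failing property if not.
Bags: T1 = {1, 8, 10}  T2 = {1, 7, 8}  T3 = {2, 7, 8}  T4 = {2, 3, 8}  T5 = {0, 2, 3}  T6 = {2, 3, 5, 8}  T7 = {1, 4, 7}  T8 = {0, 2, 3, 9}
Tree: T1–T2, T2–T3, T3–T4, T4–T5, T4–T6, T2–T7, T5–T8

A tree decomposition must satisfy three properties: every vertex lies in some bag; for every edge, both endpoints lie together in some bag; and for every vertex, the bags containing it form a connected subtree. Here vertex 6 appears in no bag, so the decomposition is invalid.

No — vertex 6 appears in no bag.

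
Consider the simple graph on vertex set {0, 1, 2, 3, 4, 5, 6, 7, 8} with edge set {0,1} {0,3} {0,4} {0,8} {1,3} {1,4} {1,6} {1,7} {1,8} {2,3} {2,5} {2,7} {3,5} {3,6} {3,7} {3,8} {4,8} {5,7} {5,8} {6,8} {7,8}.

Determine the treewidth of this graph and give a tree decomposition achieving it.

The largest bag has 4 vertices, giving width 3; this decomposition certifies tw(G) ≤ 3. Conversely, {0, 1, 3, 8} is a clique of size 4, and the vertices of any clique must share a bag in every tree decomposition; so some bag has ≥ 4 vertices and tw(G) ≥ 3. Therefore the treewidth is 3.

Treewidth 3.
One optimal decomposition is:
Bags: B1 = {0, 1, 4, 8}  B2 = {0, 1, 3, 8}  B3 = {1, 3, 6, 8}  B4 = {1, 3, 7, 8}  B5 = {3, 5, 7, 8}  B6 = {2, 3, 5, 7}
Tree: B1–B2, B2–B3, B3–B4, B4–B5, B5–B6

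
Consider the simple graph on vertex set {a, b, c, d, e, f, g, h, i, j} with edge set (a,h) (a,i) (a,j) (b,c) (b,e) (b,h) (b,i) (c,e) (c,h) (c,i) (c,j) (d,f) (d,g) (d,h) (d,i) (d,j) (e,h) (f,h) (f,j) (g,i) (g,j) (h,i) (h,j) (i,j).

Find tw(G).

3

A width-3 tree decomposition is:
Bags: B1 = {b, c, e, h}  B2 = {b, c, h, i}  B3 = {c, h, i, j}  B4 = {d, h, i, j}  B5 = {a, h, i, j}  B6 = {d, g, i, j}  B7 = {d, f, h, j}
Tree: B1–B2, B2–B3, B3–B4, B4–B5, B4–B6, B4–B7
The largest bag has 4 vertices, giving width 3; this decomposition certifies tw(G) ≤ 3. Conversely, {d, g, i, j} is a clique of size 4, and the vertices of any clique must share a bag in every tree decomposition; so some bag has ≥ 4 vertices and tw(G) ≥ 3. Combining the bounds, tw(G) = 3.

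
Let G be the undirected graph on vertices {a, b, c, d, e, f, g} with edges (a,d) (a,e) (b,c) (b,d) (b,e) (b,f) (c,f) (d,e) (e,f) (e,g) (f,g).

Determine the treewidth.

2

A width-2 tree decomposition is:
Bags: B1 = {b, d, e}  B2 = {a, d, e}  B3 = {b, e, f}  B4 = {e, f, g}  B5 = {b, c, f}
Tree: B1–B2, B1–B3, B3–B4, B3–B5
Each bag holds 3 vertices, so the decomposition has width 2, which upper-bounds the treewidth. For the lower bound, the 3 vertices {a, d, e} are pairwise adjacent, and any tree decomposition puts a clique entirely inside one bag — forcing width ≥ 2. The upper and lower bounds meet at 2, so that is the treewidth.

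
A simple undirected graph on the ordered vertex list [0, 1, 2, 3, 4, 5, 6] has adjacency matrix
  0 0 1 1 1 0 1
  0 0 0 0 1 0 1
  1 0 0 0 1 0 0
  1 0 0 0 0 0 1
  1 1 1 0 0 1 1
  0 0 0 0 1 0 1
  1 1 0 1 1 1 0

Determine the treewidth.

A width-2 tree decomposition is:
Bags: B1 = {0, 4, 6}  B2 = {1, 4, 6}  B3 = {4, 5, 6}  B4 = {0, 2, 4}  B5 = {0, 3, 6}
Tree: B1–B2, B2–B3, B1–B4, B1–B5
Each bag holds 3 vertices, so the decomposition has width 2, which upper-bounds the treewidth. On the other hand G contains the 3-clique {0, 3, 6}. A clique must lie in a single bag of any decomposition, so no decomposition can have width below 2. Combining the bounds, tw(G) = 2.

2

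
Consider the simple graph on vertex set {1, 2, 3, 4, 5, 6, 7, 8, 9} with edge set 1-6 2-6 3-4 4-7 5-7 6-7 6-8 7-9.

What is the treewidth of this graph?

A width-1 tree decomposition is:
Bags: B1 = {6, 7}  B2 = {1, 6}  B3 = {4, 7}  B4 = {5, 7}  B5 = {6, 8}  B6 = {2, 6}  B7 = {3, 4}  B8 = {7, 9}
Tree: B1–B2, B1–B3, B3–B4, B1–B5, B2–B6, B3–B7, B4–B8
Every bag has size at most 2, so the width is 2 − 1 = 1 and tw(G) ≤ 1. Any graph with an edge has treewidth ≥ 1, and G has the edge 6–7. Combining the bounds, tw(G) = 1.

1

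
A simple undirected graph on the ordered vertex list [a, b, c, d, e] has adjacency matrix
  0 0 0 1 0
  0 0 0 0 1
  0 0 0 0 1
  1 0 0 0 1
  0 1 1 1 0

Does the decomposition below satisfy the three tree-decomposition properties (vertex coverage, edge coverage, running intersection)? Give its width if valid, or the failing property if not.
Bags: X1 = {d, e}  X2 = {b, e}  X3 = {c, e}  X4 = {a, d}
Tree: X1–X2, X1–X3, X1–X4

Every vertex of G appears in some bag (union = {a, b, c, d, e}); every edge is covered by a bag; and for each vertex v the set of bags containing v is connected in the bag tree. The decomposition is therefore valid. The largest bag has 2 vertices, so the width is 1.

Yes; width 1.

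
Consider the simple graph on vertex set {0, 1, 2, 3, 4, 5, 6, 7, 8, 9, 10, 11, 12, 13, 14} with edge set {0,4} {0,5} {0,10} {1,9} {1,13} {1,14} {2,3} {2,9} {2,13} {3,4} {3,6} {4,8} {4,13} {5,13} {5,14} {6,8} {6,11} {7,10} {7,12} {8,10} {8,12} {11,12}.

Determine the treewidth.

A width-3 tree decomposition is:
Bags: B1 = {7, 10, 11, 12}  B2 = {8, 10, 11, 12}  B3 = {6, 8, 10, 11}  B4 = {0, 6, 8, 10}  B5 = {0, 4, 6, 8}  B6 = {0, 3, 4, 6}  B7 = {0, 3, 4, 5}  B8 = {3, 4, 5, 13}  B9 = {2, 3, 5, 13}  B10 = {2, 5, 13, 14}  B11 = {1, 2, 13, 14}  B12 = {1, 2, 9, 14}
Tree: B1–B2, B2–B3, B3–B4, B4–B5, B5–B6, B6–B7, B7–B8, B8–B9, B9–B10, B10–B11, B11–B12
Each bag holds 4 vertices, so the decomposition has width 3, which upper-bounds the treewidth. For the lower bound: the 4 vertex sets {7,11,12}, {10}, {8}, {0,3,4,6} are disjoint, each induces a connected subgraph, and every pair is joined by at least one edge of G. Contracting each set to a single vertex therefore yields K_{4} as a minor, and since treewidth is minor-monotone, tw(G) ≥ tw(K_{4}) = 3. Combining the bounds, tw(G) = 3.

3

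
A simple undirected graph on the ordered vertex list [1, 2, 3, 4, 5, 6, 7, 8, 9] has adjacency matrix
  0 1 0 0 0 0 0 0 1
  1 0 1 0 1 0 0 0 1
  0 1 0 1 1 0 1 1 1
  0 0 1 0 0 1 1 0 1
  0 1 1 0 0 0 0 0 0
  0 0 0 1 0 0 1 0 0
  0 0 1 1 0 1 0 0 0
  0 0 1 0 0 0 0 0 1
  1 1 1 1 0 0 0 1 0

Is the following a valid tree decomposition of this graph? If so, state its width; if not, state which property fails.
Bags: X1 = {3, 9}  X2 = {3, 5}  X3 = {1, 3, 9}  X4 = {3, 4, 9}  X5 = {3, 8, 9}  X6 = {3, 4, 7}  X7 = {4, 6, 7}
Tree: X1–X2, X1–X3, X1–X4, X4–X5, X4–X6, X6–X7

A tree decomposition must satisfy three properties: every vertex lies in some bag; for every edge, both endpoints lie together in some bag; and for every vertex, the bags containing it form a connected subtree. Here vertex 2 appears in no bag, so the decomposition is invalid.

No — vertex 2 appears in no bag.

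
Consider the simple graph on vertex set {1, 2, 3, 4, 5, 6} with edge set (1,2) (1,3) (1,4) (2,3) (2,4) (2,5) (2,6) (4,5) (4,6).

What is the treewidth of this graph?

A width-2 tree decomposition is:
Bags: B1 = {2, 4, 6}  B2 = {1, 2, 4}  B3 = {2, 4, 5}  B4 = {1, 2, 3}
Tree: B1–B2, B1–B3, B2–B4
Every bag has size at most 3, so the width is 3 − 1 = 2 and tw(G) ≤ 2. For the lower bound, the 3 vertices {1, 2, 3} are pairwise adjacent, and any tree decomposition puts a clique entirely inside one bag — forcing width ≥ 2. Hence tw(G) = 2 exactly.

2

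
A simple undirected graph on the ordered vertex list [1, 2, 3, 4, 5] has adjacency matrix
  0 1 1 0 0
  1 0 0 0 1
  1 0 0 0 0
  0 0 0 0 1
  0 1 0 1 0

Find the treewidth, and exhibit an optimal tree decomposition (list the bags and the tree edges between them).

Treewidth 1.
One such decomposition:
Bags: B1 = {1, 3}  B2 = {1, 2}  B3 = {2, 5}  B4 = {4, 5}
Tree: B1–B2, B2–B3, B3–B4

Every bag has size at most 2, so the width is 2 − 1 = 1 and tw(G) ≤ 1. G has an edge, so its treewidth is at least 1. Hence tw(G) = 1 exactly.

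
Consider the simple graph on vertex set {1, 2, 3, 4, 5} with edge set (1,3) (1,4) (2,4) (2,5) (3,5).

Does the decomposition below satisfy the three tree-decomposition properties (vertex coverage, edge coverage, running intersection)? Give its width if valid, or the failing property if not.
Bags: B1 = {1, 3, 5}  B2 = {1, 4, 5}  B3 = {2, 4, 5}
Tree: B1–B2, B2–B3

Yes; width 2.

Every vertex of G appears in some bag (union = {1, 2, 3, 4, 5}); every edge is covered by a bag; and for each vertex v the set of bags containing v is connected in the bag tree. The decomposition is therefore valid. The largest bag has 3 vertices, so the width is 2.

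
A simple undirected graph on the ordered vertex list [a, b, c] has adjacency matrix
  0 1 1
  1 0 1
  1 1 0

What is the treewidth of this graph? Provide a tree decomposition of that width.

Treewidth 2.
One such decomposition:
Bags: B1 = {a, b, c}
Tree: (single bag)

With just one bag of size 3, the width is 3 − 1 = 2, so tw(G) ≤ 2. Conversely, {a, b, c} is a clique of size 3, and the vertices of any clique must share a bag in every tree decomposition; so some bag has ≥ 3 vertices and tw(G) ≥ 2. The upper and lower bounds meet at 2, so that is the treewidth.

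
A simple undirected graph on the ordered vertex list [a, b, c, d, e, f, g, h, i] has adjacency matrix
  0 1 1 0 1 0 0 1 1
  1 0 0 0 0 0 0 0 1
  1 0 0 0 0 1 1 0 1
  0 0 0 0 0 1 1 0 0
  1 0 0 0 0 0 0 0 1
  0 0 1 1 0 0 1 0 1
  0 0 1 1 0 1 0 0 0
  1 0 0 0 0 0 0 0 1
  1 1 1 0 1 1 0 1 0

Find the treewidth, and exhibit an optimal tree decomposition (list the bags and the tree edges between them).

Treewidth 2.
One such decomposition:
Bags: B1 = {a, c, i}  B2 = {c, f, i}  B3 = {c, f, g}  B4 = {d, f, g}  B5 = {a, h, i}  B6 = {a, b, i}  B7 = {a, e, i}
Tree: B1–B2, B2–B3, B3–B4, B1–B5, B1–B6, B1–B7

The largest bag has 3 vertices, giving width 2; this decomposition certifies tw(G) ≤ 2. Conversely, {d, f, g} is a clique of size 3, and the vertices of any clique must share a bag in every tree decomposition; so some bag has ≥ 3 vertices and tw(G) ≥ 2. The upper and lower bounds meet at 2, so that is the treewidth.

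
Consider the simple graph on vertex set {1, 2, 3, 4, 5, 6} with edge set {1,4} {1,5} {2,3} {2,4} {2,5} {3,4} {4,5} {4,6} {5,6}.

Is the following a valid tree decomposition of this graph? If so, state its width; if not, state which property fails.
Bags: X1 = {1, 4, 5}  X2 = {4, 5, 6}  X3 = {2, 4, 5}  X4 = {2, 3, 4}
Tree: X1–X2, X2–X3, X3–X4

Every vertex of G appears in some bag (union = {1, 2, 3, 4, 5, 6}); every edge is covered by a bag; and for each vertex v the set of bags containing v is connected in the bag tree. The decomposition is therefore valid. The largest bag has 3 vertices, so the width is 2.

Yes; width 2.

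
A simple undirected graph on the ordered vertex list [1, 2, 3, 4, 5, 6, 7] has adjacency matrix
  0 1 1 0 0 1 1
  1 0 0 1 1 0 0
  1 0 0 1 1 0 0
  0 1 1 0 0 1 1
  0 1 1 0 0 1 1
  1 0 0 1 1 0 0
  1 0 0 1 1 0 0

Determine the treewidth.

3

A width-3 tree decomposition is:
Bags: B1 = {1, 4, 5, 7}  B2 = {1, 4, 5, 6}  B3 = {1, 2, 4, 5}  B4 = {1, 3, 4, 5}
Tree: B1–B2, B2–B3, B3–B4
The largest bag has 4 vertices, giving width 3; this decomposition certifies tw(G) ≤ 3. For the lower bound: the 4 vertex sets {1,7}, {4,6}, {5}, {2} are disjoint, each induces a connected subgraph, and every pair is joined by at least one edge of G. Contracting each set to a single vertex therefore yields K_{4} as a minor, and since treewidth is minor-monotone, tw(G) ≥ tw(K_{4}) = 3. Therefore the treewidth is 3.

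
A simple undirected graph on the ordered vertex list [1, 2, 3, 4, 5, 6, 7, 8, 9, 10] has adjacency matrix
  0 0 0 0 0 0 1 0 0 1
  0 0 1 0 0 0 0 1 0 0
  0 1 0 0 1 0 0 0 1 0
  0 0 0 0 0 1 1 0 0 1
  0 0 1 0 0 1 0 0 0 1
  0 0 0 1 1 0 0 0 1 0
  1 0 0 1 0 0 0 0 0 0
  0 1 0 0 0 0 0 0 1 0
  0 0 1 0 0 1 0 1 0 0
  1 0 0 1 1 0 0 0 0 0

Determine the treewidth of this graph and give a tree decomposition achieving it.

Every bag has size at most 3, so the width is 3 − 1 = 2 and tw(G) ≤ 2. The edges 1–7–4–10–1 form a cycle, so G is not a tree and its treewidth is at least 2. The upper and lower bounds meet at 2, so that is the treewidth.

Treewidth 2.
One such decomposition:
Bags: B1 = {1, 7, 10}  B2 = {4, 7, 10}  B3 = {4, 5, 10}  B4 = {4, 5, 6}  B5 = {3, 5, 6}  B6 = {3, 6, 9}  B7 = {2, 3, 9}  B8 = {2, 8, 9}
Tree: B1–B2, B2–B3, B3–B4, B4–B5, B5–B6, B6–B7, B7–B8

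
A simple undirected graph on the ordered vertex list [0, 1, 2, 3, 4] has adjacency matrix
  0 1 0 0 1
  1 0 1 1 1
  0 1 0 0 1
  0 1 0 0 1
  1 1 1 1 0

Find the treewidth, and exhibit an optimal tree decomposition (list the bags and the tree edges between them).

Treewidth 2.
One such decomposition:
Bags: B1 = {1, 3, 4}  B2 = {0, 1, 4}  B3 = {1, 2, 4}
Tree: B1–B2, B1–B3

The largest bag has 3 vertices, giving width 2; this decomposition certifies tw(G) ≤ 2. For the lower bound, the 3 vertices {0, 1, 4} are pairwise adjacent, and any tree decomposition puts a clique entirely inside one bag — forcing width ≥ 2. Hence tw(G) = 2 exactly.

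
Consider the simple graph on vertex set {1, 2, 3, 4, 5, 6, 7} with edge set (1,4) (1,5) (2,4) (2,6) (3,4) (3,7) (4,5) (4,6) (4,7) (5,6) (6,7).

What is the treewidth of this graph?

2

A width-2 tree decomposition is:
Bags: B1 = {4, 5, 6}  B2 = {2, 4, 6}  B3 = {4, 6, 7}  B4 = {3, 4, 7}  B5 = {1, 4, 5}
Tree: B1–B2, B1–B3, B3–B4, B1–B5
The largest bag has 3 vertices, giving width 2; this decomposition certifies tw(G) ≤ 2. Conversely, {1, 4, 5} is a clique of size 3, and the vertices of any clique must share a bag in every tree decomposition; so some bag has ≥ 3 vertices and tw(G) ≥ 2. Hence tw(G) = 2 exactly.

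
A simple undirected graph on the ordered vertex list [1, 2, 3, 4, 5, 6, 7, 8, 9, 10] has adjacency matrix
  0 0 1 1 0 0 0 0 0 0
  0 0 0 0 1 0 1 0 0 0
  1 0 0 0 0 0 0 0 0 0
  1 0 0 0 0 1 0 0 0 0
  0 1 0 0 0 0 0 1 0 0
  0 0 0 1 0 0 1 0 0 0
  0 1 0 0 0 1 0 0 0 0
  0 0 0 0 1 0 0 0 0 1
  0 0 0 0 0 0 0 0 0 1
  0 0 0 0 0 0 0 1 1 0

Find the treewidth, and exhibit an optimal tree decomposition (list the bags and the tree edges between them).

Every bag has size at most 2, so the width is 2 − 1 = 1 and tw(G) ≤ 1. G has an edge, so its treewidth is at least 1. Combining the bounds, tw(G) = 1.

Treewidth 1.
One such decomposition:
Bags: B1 = {1, 3}  B2 = {1, 4}  B3 = {4, 6}  B4 = {6, 7}  B5 = {2, 7}  B6 = {2, 5}  B7 = {5, 8}  B8 = {8, 10}  B9 = {9, 10}
Tree: B1–B2, B2–B3, B3–B4, B4–B5, B5–B6, B6–B7, B7–B8, B8–B9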